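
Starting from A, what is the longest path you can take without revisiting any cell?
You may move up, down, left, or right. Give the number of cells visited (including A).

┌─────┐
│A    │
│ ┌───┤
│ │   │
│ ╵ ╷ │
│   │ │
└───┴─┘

Finding longest simple path using DFS:
Start: (0, 0)
Longest path visits 7 cells
Path: A → down → down → right → up → right → down

Solution:

┌─────┐
│A    │
│ ┌───┤
│↓│↱ ↓│
│ ╵ ╷ │
│↳ ↑│B│
└───┴─┘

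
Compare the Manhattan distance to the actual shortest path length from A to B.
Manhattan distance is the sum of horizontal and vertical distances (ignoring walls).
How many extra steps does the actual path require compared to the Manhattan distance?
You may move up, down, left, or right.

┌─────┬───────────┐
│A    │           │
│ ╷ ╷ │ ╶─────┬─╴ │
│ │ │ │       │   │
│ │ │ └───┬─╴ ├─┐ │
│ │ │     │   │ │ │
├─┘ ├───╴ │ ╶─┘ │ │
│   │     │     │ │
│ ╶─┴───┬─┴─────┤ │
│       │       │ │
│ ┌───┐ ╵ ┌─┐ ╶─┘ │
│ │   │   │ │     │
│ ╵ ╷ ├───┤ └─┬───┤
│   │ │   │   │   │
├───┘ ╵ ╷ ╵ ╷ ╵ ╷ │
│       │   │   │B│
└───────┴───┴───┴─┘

Manhattan distance: |7 - 0| + |8 - 0| = 15
Actual path length: 25
Extra steps: 25 - 15 = 10

Solution:

┌─────┬───────────┐
│A ↓  │           │
│ ╷ ╷ │ ╶─────┬─╴ │
│ │↓│ │       │   │
│ │ │ └───┬─╴ ├─┐ │
│ │↓│     │   │ │ │
├─┘ ├───╴ │ ╶─┘ │ │
│↓ ↲│     │     │ │
│ ╶─┴───┬─┴─────┤ │
│↓      │       │ │
│ ┌───┐ ╵ ┌─┐ ╶─┘ │
│↓│↱ ↓│   │ │     │
│ ╵ ╷ ├───┤ └─┬───┤
│↳ ↑│↓│↱ ↓│↱ ↓│↱ ↓│
├───┘ ╵ ╷ ╵ ╷ ╵ ╷ │
│    ↳ ↑│↳ ↑│↳ ↑│B│
└───────┴───┴───┴─┘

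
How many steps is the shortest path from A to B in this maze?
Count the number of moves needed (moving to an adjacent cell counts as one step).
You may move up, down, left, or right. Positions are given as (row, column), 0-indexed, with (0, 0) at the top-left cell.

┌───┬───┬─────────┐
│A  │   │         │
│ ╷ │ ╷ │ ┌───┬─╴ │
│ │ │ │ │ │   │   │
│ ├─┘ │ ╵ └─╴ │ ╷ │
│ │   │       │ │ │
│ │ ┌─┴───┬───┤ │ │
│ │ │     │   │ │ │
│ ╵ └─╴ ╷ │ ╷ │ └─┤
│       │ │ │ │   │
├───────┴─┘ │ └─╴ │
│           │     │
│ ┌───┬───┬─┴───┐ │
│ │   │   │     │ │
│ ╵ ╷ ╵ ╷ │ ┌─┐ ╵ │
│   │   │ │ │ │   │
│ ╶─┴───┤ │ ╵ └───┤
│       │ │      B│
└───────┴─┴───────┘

Using BFS to find shortest path:
Start: (0, 0), End: (8, 8)
Path found:
(0,0) → (1,0) → (2,0) → (3,0) → (4,0) → (4,1) → (3,1) → (2,1) → (2,2) → (1,2) → (0,2) → (0,3) → (1,3) → (2,3) → (2,4) → (1,4) → (0,4) → (0,5) → (0,6) → (0,7) → (0,8) → (1,8) → (1,7) → (2,7) → (3,7) → (4,7) → (4,8) → (5,8) → (6,8) → (7,8) → (7,7) → (6,7) → (6,6) → (6,5) → (7,5) → (8,5) → (8,6) → (8,7) → (8,8)
Number of steps: 38

Solution:

┌───┬───┬─────────┐
│A  │↱ ↓│↱ → → → ↓│
│ ╷ │ ╷ │ ┌───┬─╴ │
│↓│ │↑│↓│↑│   │↓ ↲│
│ ├─┘ │ ╵ └─╴ │ ╷ │
│↓│↱ ↑│↳ ↑    │↓│ │
│ │ ┌─┴───┬───┤ │ │
│↓│↑│     │   │↓│ │
│ ╵ └─╴ ╷ │ ╷ │ └─┤
│↳ ↑    │ │ │ │↳ ↓│
├───────┴─┘ │ └─╴ │
│           │    ↓│
│ ┌───┬───┬─┴───┐ │
│ │   │   │↓ ← ↰│↓│
│ ╵ ╷ ╵ ╷ │ ┌─┐ ╵ │
│   │   │ │↓│ │↑ ↲│
│ ╶─┴───┤ │ ╵ └───┤
│       │ │↳ → → B│
└───────┴─┴───────┘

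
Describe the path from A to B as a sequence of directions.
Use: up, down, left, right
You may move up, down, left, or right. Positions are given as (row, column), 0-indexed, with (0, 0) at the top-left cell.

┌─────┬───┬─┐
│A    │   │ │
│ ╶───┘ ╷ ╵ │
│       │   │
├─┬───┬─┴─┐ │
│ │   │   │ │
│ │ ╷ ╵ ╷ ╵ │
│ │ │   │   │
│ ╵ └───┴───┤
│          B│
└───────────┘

Finding the path and converting it to directions:
Path through cells: (0,0) → (1,0) → (1,1) → (1,2) → (1,3) → (0,3) → (0,4) → (1,4) → (1,5) → (2,5) → (3,5) → (3,4) → (2,4) → (2,3) → (3,3) → (3,2) → (2,2) → (2,1) → (3,1) → (4,1) → (4,2) → (4,3) → (4,4) → (4,5)
Directions: down, right, right, right, up, right, down, right, down, down, left, up, left, down, left, up, left, down, down, right, right, right, right

Solution:

┌─────┬───┬─┐
│A    │↱ ↓│ │
│ ╶───┘ ╷ ╵ │
│↳ → → ↑│↳ ↓│
├─┬───┬─┴─┐ │
│ │↓ ↰│↓ ↰│↓│
│ │ ╷ ╵ ╷ ╵ │
│ │↓│↑ ↲│↑ ↲│
│ ╵ └───┴───┤
│  ↳ → → → B│
└───────────┘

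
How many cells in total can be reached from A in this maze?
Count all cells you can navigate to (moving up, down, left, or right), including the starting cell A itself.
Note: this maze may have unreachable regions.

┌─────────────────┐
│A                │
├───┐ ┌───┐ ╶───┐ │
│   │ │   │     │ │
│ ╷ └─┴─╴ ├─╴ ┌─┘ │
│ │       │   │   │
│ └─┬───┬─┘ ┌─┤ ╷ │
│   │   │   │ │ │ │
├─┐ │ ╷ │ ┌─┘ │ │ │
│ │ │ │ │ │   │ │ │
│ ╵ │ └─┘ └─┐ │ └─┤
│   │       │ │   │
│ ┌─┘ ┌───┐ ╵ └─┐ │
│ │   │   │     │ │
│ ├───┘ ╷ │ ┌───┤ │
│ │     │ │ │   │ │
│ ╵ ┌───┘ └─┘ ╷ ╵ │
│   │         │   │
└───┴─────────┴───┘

Using BFS/flood-fill to find all reachable cells from A:
Maze size: 9 × 9 = 81 total cells
All cells are reachable — the maze is fully connected.
Reachable cells: 81

Reachable region (· marks reachable cells):

┌─────────────────┐
│A · · · · · · · ·│
├───┐ ┌───┐ ╶───┐ │
│· ·│·│· ·│· · ·│·│
│ ╷ └─┴─╴ ├─╴ ┌─┘ │
│·│· · · ·│· ·│· ·│
│ └─┬───┬─┘ ┌─┤ ╷ │
│· ·│· ·│· ·│·│·│·│
├─┐ │ ╷ │ ┌─┘ │ │ │
│·│·│·│·│·│· ·│·│·│
│ ╵ │ └─┘ └─┐ │ └─┤
│· ·│· · · ·│·│· ·│
│ ┌─┘ ┌───┐ ╵ └─┐ │
│·│· ·│· ·│· · ·│·│
│ ├───┘ ╷ │ ┌───┤ │
│·│· · ·│·│·│· ·│·│
│ ╵ ┌───┘ └─┘ ╷ ╵ │
│· ·│· · · · ·│· ·│
└───┴─────────┴───┘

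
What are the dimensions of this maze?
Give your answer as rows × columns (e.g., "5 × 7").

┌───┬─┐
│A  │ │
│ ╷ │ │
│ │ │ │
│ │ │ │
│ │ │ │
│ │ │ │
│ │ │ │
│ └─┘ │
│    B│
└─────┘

Counting the maze dimensions:
Rows (vertical): 5
Columns (horizontal): 3
Dimensions: 5 × 3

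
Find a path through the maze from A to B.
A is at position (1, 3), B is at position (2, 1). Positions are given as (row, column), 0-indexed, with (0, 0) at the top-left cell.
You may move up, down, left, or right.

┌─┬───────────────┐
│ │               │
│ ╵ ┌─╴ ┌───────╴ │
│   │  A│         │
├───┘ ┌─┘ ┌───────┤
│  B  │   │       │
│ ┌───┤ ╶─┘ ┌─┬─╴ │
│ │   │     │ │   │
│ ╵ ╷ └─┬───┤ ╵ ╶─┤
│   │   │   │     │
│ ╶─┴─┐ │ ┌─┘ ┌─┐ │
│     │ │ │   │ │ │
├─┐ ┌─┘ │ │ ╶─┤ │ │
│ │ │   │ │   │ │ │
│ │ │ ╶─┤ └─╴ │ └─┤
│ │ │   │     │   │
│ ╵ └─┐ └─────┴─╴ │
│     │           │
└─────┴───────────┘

Finding the shortest path from (1, 3) to (2, 1):
Path length: 3 steps
Directions: left → down → left

Solution:

┌─┬───────────────┐
│ │               │
│ ╵ ┌─╴ ┌───────╴ │
│   │↓ A│         │
├───┘ ┌─┘ ┌───────┤
│  B ↲│   │       │
│ ┌───┤ ╶─┘ ┌─┬─╴ │
│ │   │     │ │   │
│ ╵ ╷ └─┬───┤ ╵ ╶─┤
│   │   │   │     │
│ ╶─┴─┐ │ ┌─┘ ┌─┐ │
│     │ │ │   │ │ │
├─┐ ┌─┘ │ │ ╶─┤ │ │
│ │ │   │ │   │ │ │
│ │ │ ╶─┤ └─╴ │ └─┤
│ │ │   │     │   │
│ ╵ └─┐ └─────┴─╴ │
│     │           │
└─────┴───────────┘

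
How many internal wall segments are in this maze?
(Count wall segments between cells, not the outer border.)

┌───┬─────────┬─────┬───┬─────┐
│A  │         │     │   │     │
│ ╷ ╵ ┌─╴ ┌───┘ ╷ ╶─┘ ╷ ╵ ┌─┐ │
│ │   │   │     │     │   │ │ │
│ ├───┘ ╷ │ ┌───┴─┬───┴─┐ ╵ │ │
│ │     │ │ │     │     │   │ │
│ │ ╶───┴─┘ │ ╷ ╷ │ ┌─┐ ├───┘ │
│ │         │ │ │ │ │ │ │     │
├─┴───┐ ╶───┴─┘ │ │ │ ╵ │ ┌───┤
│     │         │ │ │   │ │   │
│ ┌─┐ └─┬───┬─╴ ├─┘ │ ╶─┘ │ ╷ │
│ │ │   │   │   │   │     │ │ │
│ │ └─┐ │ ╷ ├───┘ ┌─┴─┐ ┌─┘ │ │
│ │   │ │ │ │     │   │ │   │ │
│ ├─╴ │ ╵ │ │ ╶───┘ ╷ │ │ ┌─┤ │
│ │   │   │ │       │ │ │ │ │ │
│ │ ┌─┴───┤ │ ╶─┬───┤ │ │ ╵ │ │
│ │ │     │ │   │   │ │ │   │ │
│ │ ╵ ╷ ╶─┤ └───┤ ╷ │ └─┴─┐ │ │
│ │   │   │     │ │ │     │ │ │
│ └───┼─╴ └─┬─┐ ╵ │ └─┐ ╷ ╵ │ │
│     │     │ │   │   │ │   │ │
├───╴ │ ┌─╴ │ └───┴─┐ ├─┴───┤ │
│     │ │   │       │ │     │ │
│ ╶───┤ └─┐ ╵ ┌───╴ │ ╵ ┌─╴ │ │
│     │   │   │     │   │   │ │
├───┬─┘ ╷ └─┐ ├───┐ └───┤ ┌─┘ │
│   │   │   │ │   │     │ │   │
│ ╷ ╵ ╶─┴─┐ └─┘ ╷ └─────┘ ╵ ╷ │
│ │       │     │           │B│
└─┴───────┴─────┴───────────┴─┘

Counting internal wall segments:
Total internal walls: 196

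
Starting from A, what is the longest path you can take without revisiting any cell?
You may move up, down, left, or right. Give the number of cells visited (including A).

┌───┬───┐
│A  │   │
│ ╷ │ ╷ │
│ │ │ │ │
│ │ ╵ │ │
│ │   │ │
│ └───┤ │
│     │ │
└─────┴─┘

Finding longest simple path using DFS:
Start: (0, 0)
Longest path visits 11 cells
Path: A → right → down → down → right → up → up → right → down → down → down

Solution:

┌───┬───┐
│A ↓│↱ ↓│
│ ╷ │ ╷ │
│ │↓│↑│↓│
│ │ ╵ │ │
│ │↳ ↑│↓│
│ └───┤ │
│     │B│
└─────┴─┘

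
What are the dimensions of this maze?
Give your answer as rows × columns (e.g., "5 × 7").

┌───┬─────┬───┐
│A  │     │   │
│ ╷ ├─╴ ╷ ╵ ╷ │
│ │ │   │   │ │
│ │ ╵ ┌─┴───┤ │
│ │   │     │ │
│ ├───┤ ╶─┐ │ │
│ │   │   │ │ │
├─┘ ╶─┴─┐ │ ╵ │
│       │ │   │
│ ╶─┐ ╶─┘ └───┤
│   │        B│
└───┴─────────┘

Counting the maze dimensions:
Rows (vertical): 6
Columns (horizontal): 7
Dimensions: 6 × 7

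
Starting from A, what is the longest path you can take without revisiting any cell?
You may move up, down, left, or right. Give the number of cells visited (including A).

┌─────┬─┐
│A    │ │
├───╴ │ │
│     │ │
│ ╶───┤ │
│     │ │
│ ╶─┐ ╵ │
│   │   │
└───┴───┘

Finding longest simple path using DFS:
Start: (0, 0)
Longest path visits 14 cells
Path: A → right → right → down → left → left → down → right → right → down → right → up → up → up

Solution:

┌─────┬─┐
│A → ↓│B│
├───╴ │ │
│↓ ← ↲│↑│
│ ╶───┤ │
│↳ → ↓│↑│
│ ╶─┐ ╵ │
│   │↳ ↑│
└───┴───┘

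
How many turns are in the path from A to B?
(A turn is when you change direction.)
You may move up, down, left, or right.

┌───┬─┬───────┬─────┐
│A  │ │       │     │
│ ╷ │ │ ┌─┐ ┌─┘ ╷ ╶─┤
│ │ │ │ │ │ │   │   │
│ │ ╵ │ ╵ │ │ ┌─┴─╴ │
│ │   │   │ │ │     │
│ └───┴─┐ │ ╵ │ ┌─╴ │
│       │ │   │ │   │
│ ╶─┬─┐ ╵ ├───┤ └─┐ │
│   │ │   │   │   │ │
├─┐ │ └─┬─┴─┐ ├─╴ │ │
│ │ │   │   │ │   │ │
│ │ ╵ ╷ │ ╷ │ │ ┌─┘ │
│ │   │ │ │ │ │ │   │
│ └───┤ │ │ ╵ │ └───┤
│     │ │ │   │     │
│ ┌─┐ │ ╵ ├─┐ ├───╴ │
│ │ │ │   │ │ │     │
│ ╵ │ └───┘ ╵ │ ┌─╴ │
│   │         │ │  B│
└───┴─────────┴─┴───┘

Directions: down, down, down, right, right, right, down, right, up, up, left, up, up, right, right, down, down, down, right, up, up, right, up, right, down, right, down, left, left, down, down, right, down, left, down, down, right, right, down, down
Number of turns: 24

Solution:

┌───┬─┬───────┬─────┐
│A  │ │↱ → ↓  │↱ ↓  │
│ ╷ │ │ ┌─┐ ┌─┘ ╷ ╶─┤
│↓│ │ │↑│ │↓│↱ ↑│↳ ↓│
│ │ ╵ │ ╵ │ │ ┌─┴─╴ │
│↓│   │↑ ↰│↓│↑│↓ ← ↲│
│ └───┴─┐ │ ╵ │ ┌─╴ │
│↳ → → ↓│↑│↳ ↑│↓│   │
│ ╶─┬─┐ ╵ ├───┤ └─┐ │
│   │ │↳ ↑│   │↳ ↓│ │
├─┐ │ └─┬─┴─┐ ├─╴ │ │
│ │ │   │   │ │↓ ↲│ │
│ │ ╵ ╷ │ ╷ │ │ ┌─┘ │
│ │   │ │ │ │ │↓│   │
│ └───┤ │ │ ╵ │ └───┤
│     │ │ │   │↳ → ↓│
│ ┌─┐ │ ╵ ├─┐ ├───╴ │
│ │ │ │   │ │ │    ↓│
│ ╵ │ └───┘ ╵ │ ┌─╴ │
│   │         │ │  B│
└───┴─────────┴─┴───┘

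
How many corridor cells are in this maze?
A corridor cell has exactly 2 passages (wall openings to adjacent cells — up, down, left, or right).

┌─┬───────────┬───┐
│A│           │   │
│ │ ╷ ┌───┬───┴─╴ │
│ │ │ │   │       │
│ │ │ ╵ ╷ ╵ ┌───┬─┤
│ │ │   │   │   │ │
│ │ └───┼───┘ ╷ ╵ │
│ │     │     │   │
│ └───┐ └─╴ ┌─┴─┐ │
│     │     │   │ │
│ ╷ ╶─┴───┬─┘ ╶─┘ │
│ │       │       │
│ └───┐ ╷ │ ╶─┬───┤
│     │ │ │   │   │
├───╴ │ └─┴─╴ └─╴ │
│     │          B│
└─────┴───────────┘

Counting cells with exactly 2 passages:
Total corridor cells: 54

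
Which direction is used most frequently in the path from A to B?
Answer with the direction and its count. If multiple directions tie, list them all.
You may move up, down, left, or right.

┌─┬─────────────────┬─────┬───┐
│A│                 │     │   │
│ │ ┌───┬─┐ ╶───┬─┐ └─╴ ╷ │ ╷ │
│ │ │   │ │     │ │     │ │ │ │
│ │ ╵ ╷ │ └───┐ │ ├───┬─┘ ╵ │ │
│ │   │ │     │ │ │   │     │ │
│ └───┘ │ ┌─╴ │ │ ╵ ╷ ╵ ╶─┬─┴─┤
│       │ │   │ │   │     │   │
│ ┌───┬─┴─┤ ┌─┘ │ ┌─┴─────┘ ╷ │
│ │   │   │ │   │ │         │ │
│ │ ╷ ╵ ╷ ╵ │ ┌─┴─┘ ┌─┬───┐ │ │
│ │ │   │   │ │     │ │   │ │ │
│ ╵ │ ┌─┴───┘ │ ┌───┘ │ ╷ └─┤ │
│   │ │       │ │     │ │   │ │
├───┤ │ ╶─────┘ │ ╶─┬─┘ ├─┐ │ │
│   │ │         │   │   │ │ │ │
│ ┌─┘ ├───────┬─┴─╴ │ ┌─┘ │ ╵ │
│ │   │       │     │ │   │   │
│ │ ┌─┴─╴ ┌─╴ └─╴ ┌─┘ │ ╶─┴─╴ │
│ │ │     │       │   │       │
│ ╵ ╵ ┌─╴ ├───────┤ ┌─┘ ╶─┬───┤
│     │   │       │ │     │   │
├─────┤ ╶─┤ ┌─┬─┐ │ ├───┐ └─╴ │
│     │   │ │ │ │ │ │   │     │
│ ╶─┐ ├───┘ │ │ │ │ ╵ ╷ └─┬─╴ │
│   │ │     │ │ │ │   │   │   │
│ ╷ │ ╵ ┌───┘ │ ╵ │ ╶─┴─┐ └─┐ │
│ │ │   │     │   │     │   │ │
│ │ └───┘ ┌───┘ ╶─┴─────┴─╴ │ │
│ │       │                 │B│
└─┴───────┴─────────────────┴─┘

Directions: down, down, down, right, right, right, up, up, left, down, left, up, up, right, right, right, right, down, right, right, down, down, down, left, down, down, left, left, left, down, right, right, right, right, up, up, right, right, up, right, right, right, right, up, right, down, down, down, down, down, down, left, left, left, down, right, down, right, right, down, down, down
Counts: {'down': 22, 'right': 23, 'up': 8, 'left': 9}
Most common: right (23 times)

Solution:

┌─┬─────────────────┬─────┬───┐
│A│↱ → → → ↓        │     │   │
│ │ ┌───┬─┐ ╶───┬─┐ └─╴ ╷ │ ╷ │
│↓│↑│↓ ↰│ │↳ → ↓│ │     │ │ │ │
│ │ ╵ ╷ │ └───┐ │ ├───┬─┘ ╵ │ │
│↓│↑ ↲│↑│     │↓│ │   │     │ │
│ └───┘ │ ┌─╴ │ │ ╵ ╷ ╵ ╶─┬─┴─┤
│↳ → → ↑│ │   │↓│   │     │↱ ↓│
│ ┌───┬─┴─┤ ┌─┘ │ ┌─┴─────┘ ╷ │
│ │   │   │ │↓ ↲│ │↱ → → → ↑│↓│
│ │ ╷ ╵ ╷ ╵ │ ┌─┴─┘ ┌─┬───┐ │ │
│ │ │   │   │↓│↱ → ↑│ │   │ │↓│
│ ╵ │ ┌─┴───┘ │ ┌───┘ │ ╷ └─┤ │
│   │ │↓ ← ← ↲│↑│     │ │   │↓│
├───┤ │ ╶─────┘ │ ╶─┬─┘ ├─┐ │ │
│   │ │↳ → → → ↑│   │   │ │ │↓│
│ ┌─┘ ├───────┬─┴─╴ │ ┌─┘ │ ╵ │
│ │   │       │     │ │   │  ↓│
│ │ ┌─┴─╴ ┌─╴ └─╴ ┌─┘ │ ╶─┴─╴ │
│ │ │     │       │   │↓ ← ← ↲│
│ ╵ ╵ ┌─╴ ├───────┤ ┌─┘ ╶─┬───┤
│     │   │       │ │  ↳ ↓│   │
├─────┤ ╶─┤ ┌─┬─┐ │ ├───┐ └─╴ │
│     │   │ │ │ │ │ │   │↳ → ↓│
│ ╶─┐ ├───┘ │ │ │ │ ╵ ╷ └─┬─╴ │
│   │ │     │ │ │ │   │   │  ↓│
│ ╷ │ ╵ ┌───┘ │ ╵ │ ╶─┴─┐ └─┐ │
│ │ │   │     │   │     │   │↓│
│ │ └───┘ ┌───┘ ╶─┴─────┴─╴ │ │
│ │       │                 │B│
└─┴───────┴─────────────────┴─┘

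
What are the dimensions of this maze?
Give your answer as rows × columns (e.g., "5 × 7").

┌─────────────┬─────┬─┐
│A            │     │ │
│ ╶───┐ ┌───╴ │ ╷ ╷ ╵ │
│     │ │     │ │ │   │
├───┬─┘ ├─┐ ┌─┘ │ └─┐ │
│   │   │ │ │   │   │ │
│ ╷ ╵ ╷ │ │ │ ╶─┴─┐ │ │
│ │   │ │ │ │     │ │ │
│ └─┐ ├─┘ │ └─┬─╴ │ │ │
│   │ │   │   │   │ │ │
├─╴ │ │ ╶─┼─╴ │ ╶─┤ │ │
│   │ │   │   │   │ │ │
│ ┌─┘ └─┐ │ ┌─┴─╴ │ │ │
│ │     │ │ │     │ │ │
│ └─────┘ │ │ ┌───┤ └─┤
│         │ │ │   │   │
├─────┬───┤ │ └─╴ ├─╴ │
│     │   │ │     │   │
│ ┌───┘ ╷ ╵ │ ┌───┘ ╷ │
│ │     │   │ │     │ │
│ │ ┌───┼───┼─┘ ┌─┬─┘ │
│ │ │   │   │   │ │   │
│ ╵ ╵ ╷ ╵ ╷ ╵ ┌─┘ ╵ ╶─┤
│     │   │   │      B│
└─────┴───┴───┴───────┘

Counting the maze dimensions:
Rows (vertical): 12
Columns (horizontal): 11
Dimensions: 12 × 11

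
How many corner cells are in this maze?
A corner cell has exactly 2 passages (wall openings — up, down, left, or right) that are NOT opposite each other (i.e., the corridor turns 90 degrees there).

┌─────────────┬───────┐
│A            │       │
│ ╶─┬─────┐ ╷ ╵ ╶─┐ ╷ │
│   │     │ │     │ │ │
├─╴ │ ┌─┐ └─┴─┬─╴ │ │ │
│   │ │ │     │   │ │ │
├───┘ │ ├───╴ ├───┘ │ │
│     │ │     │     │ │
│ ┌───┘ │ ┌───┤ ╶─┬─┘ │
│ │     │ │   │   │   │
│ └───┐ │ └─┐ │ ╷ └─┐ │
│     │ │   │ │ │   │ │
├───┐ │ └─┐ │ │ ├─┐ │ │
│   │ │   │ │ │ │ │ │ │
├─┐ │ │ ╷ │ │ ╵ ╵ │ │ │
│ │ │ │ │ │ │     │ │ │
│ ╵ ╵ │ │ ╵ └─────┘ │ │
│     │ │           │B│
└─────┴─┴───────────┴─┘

Counting corner cells (2 non-opposite passages):
Total corners: 36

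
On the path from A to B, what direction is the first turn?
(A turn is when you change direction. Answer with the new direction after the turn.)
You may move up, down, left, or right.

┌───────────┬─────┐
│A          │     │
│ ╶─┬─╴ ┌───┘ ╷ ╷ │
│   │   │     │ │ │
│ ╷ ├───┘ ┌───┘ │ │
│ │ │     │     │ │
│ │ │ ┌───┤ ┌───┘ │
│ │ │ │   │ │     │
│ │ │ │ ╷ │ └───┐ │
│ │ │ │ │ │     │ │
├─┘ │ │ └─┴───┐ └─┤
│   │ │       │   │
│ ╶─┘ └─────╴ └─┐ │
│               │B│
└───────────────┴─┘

Directions: down, right, down, down, down, down, left, down, right, right, up, up, up, up, right, right, up, right, right, up, right, down, down, left, left, down, down, right, right, down, right, down
First turn direction: right

Solution:

┌───────────┬─────┐
│A          │↱ ↓  │
│ ╶─┬─╴ ┌───┘ ╷ ╷ │
│↳ ↓│   │↱ → ↑│↓│ │
│ ╷ ├───┘ ┌───┘ │ │
│ │↓│↱ → ↑│↓ ← ↲│ │
│ │ │ ┌───┤ ┌───┘ │
│ │↓│↑│   │↓│     │
│ │ │ │ ╷ │ └───┐ │
│ │↓│↑│ │ │↳ → ↓│ │
├─┘ │ │ └─┴───┐ └─┤
│↓ ↲│↑│       │↳ ↓│
│ ╶─┘ └─────╴ └─┐ │
│↳ → ↑          │B│
└───────────────┴─┘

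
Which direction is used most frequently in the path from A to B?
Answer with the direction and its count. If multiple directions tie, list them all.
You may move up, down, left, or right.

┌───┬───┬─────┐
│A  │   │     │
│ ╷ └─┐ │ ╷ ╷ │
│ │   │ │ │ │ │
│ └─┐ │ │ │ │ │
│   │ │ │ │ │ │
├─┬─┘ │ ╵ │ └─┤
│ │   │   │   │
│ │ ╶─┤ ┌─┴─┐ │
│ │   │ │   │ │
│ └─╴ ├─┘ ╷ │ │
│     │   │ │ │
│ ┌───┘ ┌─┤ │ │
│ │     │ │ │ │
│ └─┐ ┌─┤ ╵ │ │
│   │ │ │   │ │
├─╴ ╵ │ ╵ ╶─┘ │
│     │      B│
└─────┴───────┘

Directions: right, down, right, down, down, left, down, right, down, left, left, down, down, right, down, right, up, up, right, up, right, up, right, down, down, down, left, down, right, right
Counts: {'right': 10, 'down': 12, 'left': 4, 'up': 4}
Most common: down (12 times)

Solution:

┌───┬───┬─────┐
│A ↓│   │     │
│ ╷ └─┐ │ ╷ ╷ │
│ │↳ ↓│ │ │ │ │
│ └─┐ │ │ │ │ │
│   │↓│ │ │ │ │
├─┬─┘ │ ╵ │ └─┤
│ │↓ ↲│   │   │
│ │ ╶─┤ ┌─┴─┐ │
│ │↳ ↓│ │↱ ↓│ │
│ └─╴ ├─┘ ╷ │ │
│↓ ← ↲│↱ ↑│↓│ │
│ ┌───┘ ┌─┤ │ │
│↓│  ↱ ↑│ │↓│ │
│ └─┐ ┌─┤ ╵ │ │
│↳ ↓│↑│ │↓ ↲│ │
├─╴ ╵ │ ╵ ╶─┘ │
│  ↳ ↑│  ↳ → B│
└─────┴───────┘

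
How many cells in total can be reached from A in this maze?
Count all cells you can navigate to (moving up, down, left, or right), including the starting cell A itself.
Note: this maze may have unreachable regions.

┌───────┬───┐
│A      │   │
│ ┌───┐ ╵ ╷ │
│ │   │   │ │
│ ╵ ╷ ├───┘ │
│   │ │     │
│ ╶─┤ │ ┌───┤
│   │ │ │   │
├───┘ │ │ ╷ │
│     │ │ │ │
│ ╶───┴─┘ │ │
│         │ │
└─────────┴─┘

Using BFS/flood-fill to find all reachable cells from A:
Maze size: 6 × 6 = 36 total cells
All cells are reachable — the maze is fully connected.
Reachable cells: 36

Reachable region (· marks reachable cells):

┌───────┬───┐
│A · · ·│· ·│
│ ┌───┐ ╵ ╷ │
│·│· ·│· ·│·│
│ ╵ ╷ ├───┘ │
│· ·│·│· · ·│
│ ╶─┤ │ ┌───┤
│· ·│·│·│· ·│
├───┘ │ │ ╷ │
│· · ·│·│·│·│
│ ╶───┴─┘ │ │
│· · · · ·│·│
└─────────┴─┘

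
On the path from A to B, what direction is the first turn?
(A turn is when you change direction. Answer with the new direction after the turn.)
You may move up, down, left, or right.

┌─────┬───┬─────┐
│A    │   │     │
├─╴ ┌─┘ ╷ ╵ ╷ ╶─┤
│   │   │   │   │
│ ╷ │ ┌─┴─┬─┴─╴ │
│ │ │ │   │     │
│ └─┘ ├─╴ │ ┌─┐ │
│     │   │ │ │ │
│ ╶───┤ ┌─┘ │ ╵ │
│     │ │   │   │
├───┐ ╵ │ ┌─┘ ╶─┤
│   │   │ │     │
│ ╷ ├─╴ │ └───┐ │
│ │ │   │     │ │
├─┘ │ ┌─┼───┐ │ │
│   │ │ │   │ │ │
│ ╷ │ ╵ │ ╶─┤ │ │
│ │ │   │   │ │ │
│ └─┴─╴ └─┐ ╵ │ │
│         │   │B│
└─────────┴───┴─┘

Directions: right, down, left, down, down, right, right, up, up, right, up, right, down, right, up, right, down, right, down, down, down, left, down, right, down, down, down, down
First turn direction: down

Solution:

┌─────┬───┬─────┐
│A ↓  │↱ ↓│↱ ↓  │
├─╴ ┌─┘ ╷ ╵ ╷ ╶─┤
│↓ ↲│↱ ↑│↳ ↑│↳ ↓│
│ ╷ │ ┌─┴─┬─┴─╴ │
│↓│ │↑│   │    ↓│
│ └─┘ ├─╴ │ ┌─┐ │
│↳ → ↑│   │ │ │↓│
│ ╶───┤ ┌─┘ │ ╵ │
│     │ │   │↓ ↲│
├───┐ ╵ │ ┌─┘ ╶─┤
│   │   │ │  ↳ ↓│
│ ╷ ├─╴ │ └───┐ │
│ │ │   │     │↓│
├─┘ │ ┌─┼───┐ │ │
│   │ │ │   │ │↓│
│ ╷ │ ╵ │ ╶─┤ │ │
│ │ │   │   │ │↓│
│ └─┴─╴ └─┐ ╵ │ │
│         │   │B│
└─────────┴───┴─┘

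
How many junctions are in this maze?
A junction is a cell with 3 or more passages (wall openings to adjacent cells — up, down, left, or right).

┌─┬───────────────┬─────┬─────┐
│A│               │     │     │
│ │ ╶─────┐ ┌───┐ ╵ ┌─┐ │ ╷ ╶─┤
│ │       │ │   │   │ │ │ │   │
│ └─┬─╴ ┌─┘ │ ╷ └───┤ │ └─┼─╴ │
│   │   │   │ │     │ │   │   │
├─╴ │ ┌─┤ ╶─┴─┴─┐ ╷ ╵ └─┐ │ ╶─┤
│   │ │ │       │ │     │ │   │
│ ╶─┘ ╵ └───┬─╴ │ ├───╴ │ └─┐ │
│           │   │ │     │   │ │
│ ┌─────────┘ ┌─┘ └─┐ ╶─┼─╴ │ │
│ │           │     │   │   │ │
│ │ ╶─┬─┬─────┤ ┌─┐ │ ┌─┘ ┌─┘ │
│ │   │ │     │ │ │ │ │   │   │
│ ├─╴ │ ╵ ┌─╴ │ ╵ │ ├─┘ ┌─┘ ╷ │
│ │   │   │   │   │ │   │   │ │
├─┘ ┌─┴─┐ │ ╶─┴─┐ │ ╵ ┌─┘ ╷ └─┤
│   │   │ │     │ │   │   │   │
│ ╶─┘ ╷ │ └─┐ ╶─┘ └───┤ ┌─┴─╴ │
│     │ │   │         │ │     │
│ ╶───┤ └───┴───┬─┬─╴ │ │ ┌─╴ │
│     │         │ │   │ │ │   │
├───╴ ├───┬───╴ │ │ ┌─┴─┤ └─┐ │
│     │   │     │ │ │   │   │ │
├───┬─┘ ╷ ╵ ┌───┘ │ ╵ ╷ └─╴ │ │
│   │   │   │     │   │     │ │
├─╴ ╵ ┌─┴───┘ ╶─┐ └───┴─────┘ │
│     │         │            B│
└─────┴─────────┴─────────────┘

Checking each cell for number of passages:

Junctions found (3+ passages):
  (0, 5): 3 passages
  (0, 13): 3 passages
  (1, 3): 3 passages
  (2, 8): 3 passages
  (3, 10): 3 passages
  (4, 0): 3 passages
  (4, 2): 3 passages
  (4, 3): 3 passages
  (4, 10): 3 passages
  (5, 8): 3 passages
  (5, 10): 3 passages
  (6, 14): 3 passages
  (7, 4): 3 passages
  (7, 8): 3 passages
  (7, 13): 3 passages
  (8, 6): 3 passages
  (9, 0): 3 passages
  (9, 8): 3 passages
  (9, 14): 3 passages
  (10, 14): 3 passages
  (12, 8): 3 passages
  (13, 1): 3 passages
  (13, 6): 3 passages
Total junctions: 23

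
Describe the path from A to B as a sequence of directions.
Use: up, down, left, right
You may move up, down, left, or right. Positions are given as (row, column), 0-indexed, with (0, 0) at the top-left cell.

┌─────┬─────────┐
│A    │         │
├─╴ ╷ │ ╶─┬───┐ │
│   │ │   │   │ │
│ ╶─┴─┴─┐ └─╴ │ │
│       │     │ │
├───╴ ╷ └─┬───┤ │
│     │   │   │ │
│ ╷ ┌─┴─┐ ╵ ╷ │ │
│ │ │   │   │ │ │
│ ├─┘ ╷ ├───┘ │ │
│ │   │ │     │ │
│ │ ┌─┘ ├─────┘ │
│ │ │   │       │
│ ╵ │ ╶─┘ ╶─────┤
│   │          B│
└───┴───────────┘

Finding the path and converting it to directions:
Path through cells: (0,0) → (0,1) → (1,1) → (1,0) → (2,0) → (2,1) → (2,2) → (3,2) → (3,1) → (3,0) → (4,0) → (5,0) → (6,0) → (7,0) → (7,1) → (6,1) → (5,1) → (5,2) → (4,2) → (4,3) → (5,3) → (6,3) → (6,2) → (7,2) → (7,3) → (7,4) → (7,5) → (7,6) → (7,7)
Directions: right, down, left, down, right, right, down, left, left, down, down, down, down, right, up, up, right, up, right, down, down, left, down, right, right, right, right, right

Solution:

┌─────┬─────────┐
│A ↓  │         │
├─╴ ╷ │ ╶─┬───┐ │
│↓ ↲│ │   │   │ │
│ ╶─┴─┴─┐ └─╴ │ │
│↳ → ↓  │     │ │
├───╴ ╷ └─┬───┤ │
│↓ ← ↲│   │   │ │
│ ╷ ┌─┴─┐ ╵ ╷ │ │
│↓│ │↱ ↓│   │ │ │
│ ├─┘ ╷ ├───┘ │ │
│↓│↱ ↑│↓│     │ │
│ │ ┌─┘ ├─────┘ │
│↓│↑│↓ ↲│       │
│ ╵ │ ╶─┘ ╶─────┤
│↳ ↑│↳ → → → → B│
└───┴───────────┘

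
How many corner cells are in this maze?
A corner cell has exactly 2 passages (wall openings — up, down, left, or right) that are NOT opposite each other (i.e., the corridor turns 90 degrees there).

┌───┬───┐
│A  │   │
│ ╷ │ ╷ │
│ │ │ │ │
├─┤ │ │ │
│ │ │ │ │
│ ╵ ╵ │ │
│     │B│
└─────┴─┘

Counting corner cells (2 non-opposite passages):
Total corners: 6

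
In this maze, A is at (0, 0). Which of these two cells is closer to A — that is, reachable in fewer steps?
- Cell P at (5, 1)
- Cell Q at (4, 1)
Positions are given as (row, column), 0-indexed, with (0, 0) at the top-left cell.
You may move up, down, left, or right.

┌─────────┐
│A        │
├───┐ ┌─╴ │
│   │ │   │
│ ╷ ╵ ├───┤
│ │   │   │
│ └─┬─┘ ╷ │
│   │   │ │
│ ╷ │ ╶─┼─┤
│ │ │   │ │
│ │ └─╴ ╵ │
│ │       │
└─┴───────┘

Shortest path A → P at (5, 1): 12 steps
Shortest path A → Q at (4, 1): 11 steps

Q is closer (11 steps vs 12 steps).

Path to P:

┌─────────┐
│A → ↓    │
├───┐ ┌─╴ │
│↓ ↰│↓│   │
│ ╷ ╵ ├───┤
│↓│↑ ↲│   │
│ └─┬─┘ ╷ │
│↳ ↓│   │ │
│ ╷ │ ╶─┼─┤
│ │↓│   │ │
│ │ └─╴ ╵ │
│ │P      │
└─┴───────┘

Path to Q:

┌─────────┐
│A → ↓    │
├───┐ ┌─╴ │
│↓ ↰│↓│   │
│ ╷ ╵ ├───┤
│↓│↑ ↲│   │
│ └─┬─┘ ╷ │
│↳ ↓│   │ │
│ ╷ │ ╶─┼─┤
│ │Q│   │ │
│ │ └─╴ ╵ │
│ │       │
└─┴───────┘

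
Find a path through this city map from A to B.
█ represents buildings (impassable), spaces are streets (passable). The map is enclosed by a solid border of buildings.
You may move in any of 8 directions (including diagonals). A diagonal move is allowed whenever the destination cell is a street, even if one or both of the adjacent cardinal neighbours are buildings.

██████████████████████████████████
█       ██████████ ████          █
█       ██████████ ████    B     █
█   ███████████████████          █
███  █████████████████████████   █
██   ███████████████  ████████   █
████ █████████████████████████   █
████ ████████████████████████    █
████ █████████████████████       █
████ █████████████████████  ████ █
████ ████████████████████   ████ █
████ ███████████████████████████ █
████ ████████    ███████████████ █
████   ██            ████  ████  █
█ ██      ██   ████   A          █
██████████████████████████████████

Finding the shortest path from A to B:
Movement: 8-directional
Path length: 21 steps
Directions: right → right → right → right → right → right → right → right → up-right → up-right → up → up → up → up → up → up → up-left → up-left → up-left → left → up-left

Solution:

██████████████████████████████████
█       ██████████ ████          █
█       ██████████ ████    B     █
█   ███████████████████     ↖←   █
███  █████████████████████████↖  █
██   ███████████████  ████████ ↖ █
████ █████████████████████████  ↖█
████ ████████████████████████   ↑█
████ █████████████████████      ↑█
████ █████████████████████  ████↑█
████ ████████████████████   ████↑█
████ ███████████████████████████↑█
████ ████████    ███████████████↑█
████   ██            ████  ████↗ █
█ ██      ██   ████   A→→→→→→→↗  █
██████████████████████████████████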